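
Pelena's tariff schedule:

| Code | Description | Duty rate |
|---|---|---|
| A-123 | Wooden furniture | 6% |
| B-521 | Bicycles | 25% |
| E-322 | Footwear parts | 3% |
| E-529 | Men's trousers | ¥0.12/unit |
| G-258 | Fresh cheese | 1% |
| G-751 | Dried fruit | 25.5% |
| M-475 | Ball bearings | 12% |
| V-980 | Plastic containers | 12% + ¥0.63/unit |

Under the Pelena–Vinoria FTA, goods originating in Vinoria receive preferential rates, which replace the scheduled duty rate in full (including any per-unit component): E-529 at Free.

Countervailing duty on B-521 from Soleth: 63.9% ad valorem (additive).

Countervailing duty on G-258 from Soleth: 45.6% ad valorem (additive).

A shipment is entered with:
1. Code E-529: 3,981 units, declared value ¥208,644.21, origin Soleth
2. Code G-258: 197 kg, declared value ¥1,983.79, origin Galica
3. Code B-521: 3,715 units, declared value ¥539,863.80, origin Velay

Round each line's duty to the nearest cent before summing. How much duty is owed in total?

Line 1 (E-529, Soleth, 3,981 units, ¥208,644.21):
Base rate for E-529 is ¥0.12/unit.
E-529 has an FTA preferential rate, but origin Soleth is not Vinoria; base rate stands.
Duty = 3,981 × ¥0.12 = ¥477.72.
Line 2 (G-258, Galica, 197 kg, ¥1,983.79):
Base rate for G-258 is 1%.
The additional-duty order on G-258 targets Soleth, not Galica; it does not apply.
Duty = ¥1,983.79 × 1% = ¥19.84.
Line 3 (B-521, Velay, 3,715 units, ¥539,863.80):
Base rate for B-521 is 25%.
The additional-duty order on B-521 targets Soleth, not Velay; it does not apply.
Duty = ¥539,863.80 × 25% = ¥134,965.95.
Total = ¥477.72 + ¥19.84 + ¥134,965.95 = ¥135,463.51.

¥135,463.51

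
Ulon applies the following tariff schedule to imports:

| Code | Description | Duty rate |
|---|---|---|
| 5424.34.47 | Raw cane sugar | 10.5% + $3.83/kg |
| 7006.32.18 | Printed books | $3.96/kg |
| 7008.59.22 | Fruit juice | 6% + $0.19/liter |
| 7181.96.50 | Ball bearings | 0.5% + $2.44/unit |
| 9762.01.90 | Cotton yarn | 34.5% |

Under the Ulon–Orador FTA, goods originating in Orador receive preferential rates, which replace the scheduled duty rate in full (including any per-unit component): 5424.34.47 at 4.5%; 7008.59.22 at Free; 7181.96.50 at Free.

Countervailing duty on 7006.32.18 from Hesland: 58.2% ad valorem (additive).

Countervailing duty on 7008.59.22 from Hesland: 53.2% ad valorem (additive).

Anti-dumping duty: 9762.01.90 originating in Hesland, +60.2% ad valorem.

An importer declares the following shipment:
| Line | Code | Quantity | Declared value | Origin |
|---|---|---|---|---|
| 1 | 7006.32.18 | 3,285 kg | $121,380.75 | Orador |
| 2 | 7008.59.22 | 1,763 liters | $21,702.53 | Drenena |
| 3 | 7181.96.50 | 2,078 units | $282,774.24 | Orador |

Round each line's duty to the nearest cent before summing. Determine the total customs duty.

$14,645.72

Line 1 (7006.32.18, Orador, 3,285 kg, $121,380.75):
Base rate for 7006.32.18 is $3.96/kg.
Origin Orador is the FTA partner but 7006.32.18 is not on the preference list; base rate stands.
The additional-duty order on 7006.32.18 targets Hesland, not Orador; it does not apply.
Duty = 3,285 × $3.96 = $13,008.60.
Line 2 (7008.59.22, Drenena, 1,763 liters, $21,702.53):
Base rate for 7008.59.22 is 6% + $0.19/liter.
7008.59.22 has an FTA preferential rate, but origin Drenena is not Orador; base rate stands.
The additional-duty order on 7008.59.22 targets Hesland, not Drenena; it does not apply.
Duty = $21,702.53 × 6% + 1,763 × $0.19 = $1,637.12.
Line 3 (7181.96.50, Orador, 2,078 units, $282,774.24):
Base rate for 7181.96.50 is 0.5% + $2.44/unit.
Origin Orador qualifies under the Ulon–Orador agreement and 7181.96.50 is covered: preferential rate Free applies instead.
Duty = $282,774.24 × 0% = $0.00.
Total = $13,008.60 + $1,637.12 + $0.00 = $14,645.72.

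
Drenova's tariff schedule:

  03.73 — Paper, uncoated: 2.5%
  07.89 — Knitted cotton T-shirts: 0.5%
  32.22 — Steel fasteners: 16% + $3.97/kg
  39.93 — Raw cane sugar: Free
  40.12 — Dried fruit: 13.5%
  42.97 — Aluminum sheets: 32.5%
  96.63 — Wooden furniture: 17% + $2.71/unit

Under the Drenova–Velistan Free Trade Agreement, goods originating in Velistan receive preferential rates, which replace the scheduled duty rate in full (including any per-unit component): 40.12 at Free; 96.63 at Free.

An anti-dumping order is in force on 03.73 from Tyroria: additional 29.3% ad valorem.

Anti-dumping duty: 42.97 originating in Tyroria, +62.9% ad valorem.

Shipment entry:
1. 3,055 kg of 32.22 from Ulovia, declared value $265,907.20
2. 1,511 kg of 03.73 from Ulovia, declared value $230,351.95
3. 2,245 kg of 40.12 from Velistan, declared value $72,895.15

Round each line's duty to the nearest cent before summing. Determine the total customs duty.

Line 1 (32.22, Ulovia, 3,055 kg, $265,907.20):
Base rate for 32.22 is 16% + $3.97/kg.
Duty = $265,907.20 × 16% + 3,055 × $3.97 = $54,673.50.
Line 2 (03.73, Ulovia, 1,511 kg, $230,351.95):
Base rate for 03.73 is 2.5%.
The additional-duty order on 03.73 targets Tyroria, not Ulovia; it does not apply.
Duty = $230,351.95 × 2.5% = $5,758.80.
Line 3 (40.12, Velistan, 2,245 kg, $72,895.15):
Base rate for 40.12 is 13.5%.
Origin Velistan qualifies under the Drenova–Velistan agreement and 40.12 is covered: preferential rate Free applies instead.
Duty = $72,895.15 × 0% = $0.00.
Total = $54,673.50 + $5,758.80 + $0.00 = $60,432.30.

$60,432.30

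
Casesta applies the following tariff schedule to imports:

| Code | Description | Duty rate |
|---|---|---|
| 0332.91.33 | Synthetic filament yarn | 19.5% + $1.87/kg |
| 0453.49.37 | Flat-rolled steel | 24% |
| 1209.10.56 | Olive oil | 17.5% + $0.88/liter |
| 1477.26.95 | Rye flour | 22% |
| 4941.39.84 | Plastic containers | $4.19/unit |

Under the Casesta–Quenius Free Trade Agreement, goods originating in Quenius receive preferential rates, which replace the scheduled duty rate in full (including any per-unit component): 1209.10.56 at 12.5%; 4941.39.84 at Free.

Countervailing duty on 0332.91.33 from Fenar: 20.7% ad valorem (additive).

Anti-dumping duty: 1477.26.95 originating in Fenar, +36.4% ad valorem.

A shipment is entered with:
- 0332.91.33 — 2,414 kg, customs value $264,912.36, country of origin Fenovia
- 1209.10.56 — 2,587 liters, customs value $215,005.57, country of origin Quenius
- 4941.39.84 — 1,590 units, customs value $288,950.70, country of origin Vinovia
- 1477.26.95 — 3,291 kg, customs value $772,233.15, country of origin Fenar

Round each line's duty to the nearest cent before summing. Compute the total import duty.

Line 1 (0332.91.33, Fenovia, 2,414 kg, $264,912.36):
Base rate for 0332.91.33 is 19.5% + $1.87/kg.
The additional-duty order on 0332.91.33 targets Fenar, not Fenovia; it does not apply.
Duty = $264,912.36 × 19.5% + 2,414 × $1.87 = $56,172.09.
Line 2 (1209.10.56, Quenius, 2,587 liters, $215,005.57):
Base rate for 1209.10.56 is 17.5% + $0.88/liter.
Origin Quenius qualifies under the Casesta–Quenius agreement and 1209.10.56 is covered: preferential rate 12.5% applies instead.
Duty = $215,005.57 × 12.5% = $26,875.70.
Line 3 (4941.39.84, Vinovia, 1,590 units, $288,950.70):
Base rate for 4941.39.84 is $4.19/unit.
4941.39.84 has an FTA preferential rate, but origin Vinovia is not Quenius; base rate stands.
Duty = 1,590 × $4.19 = $6,662.10.
Line 4 (1477.26.95, Fenar, 3,291 kg, $772,233.15):
Base rate for 1477.26.95 is 22%.
Additional duty on 1477.26.95 from Fenar: +36.4%. Applied ad valorem rate: 22% + 36.4% = 58.4%.
Duty = $772,233.15 × 58.4% = $450,984.16.
Total = $56,172.09 + $26,875.70 + $6,662.10 + $450,984.16 = $540,694.05.

$540,694.05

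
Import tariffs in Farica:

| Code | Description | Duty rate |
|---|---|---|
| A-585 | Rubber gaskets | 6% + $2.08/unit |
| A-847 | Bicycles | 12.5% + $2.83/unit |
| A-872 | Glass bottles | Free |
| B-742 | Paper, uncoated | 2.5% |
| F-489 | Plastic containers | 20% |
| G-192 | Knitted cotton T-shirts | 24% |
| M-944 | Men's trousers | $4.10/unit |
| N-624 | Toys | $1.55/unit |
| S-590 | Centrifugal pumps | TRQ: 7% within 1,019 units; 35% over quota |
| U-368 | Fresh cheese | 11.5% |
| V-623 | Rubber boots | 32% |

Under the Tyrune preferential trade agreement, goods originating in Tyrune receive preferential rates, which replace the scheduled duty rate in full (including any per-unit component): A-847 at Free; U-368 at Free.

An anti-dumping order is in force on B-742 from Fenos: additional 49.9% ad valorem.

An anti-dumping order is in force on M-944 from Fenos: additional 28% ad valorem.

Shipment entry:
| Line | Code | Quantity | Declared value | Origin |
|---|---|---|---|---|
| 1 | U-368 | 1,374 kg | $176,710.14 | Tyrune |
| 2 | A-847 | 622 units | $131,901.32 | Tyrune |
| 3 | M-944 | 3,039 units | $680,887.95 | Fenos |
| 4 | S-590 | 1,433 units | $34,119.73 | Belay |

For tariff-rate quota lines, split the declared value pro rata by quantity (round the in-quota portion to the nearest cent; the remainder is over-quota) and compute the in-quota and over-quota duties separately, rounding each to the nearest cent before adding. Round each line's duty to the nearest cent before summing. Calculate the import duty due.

$208,256.97

Line 1 (U-368, Tyrune, 1,374 kg, $176,710.14):
Base rate for U-368 is 11.5%.
Origin Tyrune qualifies under the Farica–Tyrune agreement and U-368 is covered: preferential rate Free applies instead.
Duty = $176,710.14 × 0% = $0.00.
Line 2 (A-847, Tyrune, 622 units, $131,901.32):
Base rate for A-847 is 12.5% + $2.83/unit.
Origin Tyrune qualifies under the Farica–Tyrune agreement and A-847 is covered: preferential rate Free applies instead.
Duty = $131,901.32 × 0% = $0.00.
Line 3 (M-944, Fenos, 3,039 units, $680,887.95):
Base rate for M-944 is $4.10/unit.
Additional duty on M-944 from Fenos: +28% ad valorem. Applied ad valorem rate = 28%.
Duty = $680,887.95 × 28% + 3,039 × $4.10 = $203,108.53.
Line 4 (S-590, Belay, 1,433 units, $34,119.73):
Code S-590 is under a tariff-rate quota (threshold 1,019 units). In-quota: 1,019 units at 7%; over-quota: 414 units at 35%.
Pro-rata value split: in-quota = $34,119.73 × 1,019/1,433 = $24,262.39; over-quota = $34,119.73 − $24,262.39 = $9,857.34.
In-quota duty = $24,262.39 × 7% = $1,698.37. Over-quota duty = $9,857.34 × 35% = $3,450.07.
Line duty = $1,698.37 + $3,450.07 = $5,148.44.
Total = $0.00 + $0.00 + $203,108.53 + $5,148.44 = $208,256.97.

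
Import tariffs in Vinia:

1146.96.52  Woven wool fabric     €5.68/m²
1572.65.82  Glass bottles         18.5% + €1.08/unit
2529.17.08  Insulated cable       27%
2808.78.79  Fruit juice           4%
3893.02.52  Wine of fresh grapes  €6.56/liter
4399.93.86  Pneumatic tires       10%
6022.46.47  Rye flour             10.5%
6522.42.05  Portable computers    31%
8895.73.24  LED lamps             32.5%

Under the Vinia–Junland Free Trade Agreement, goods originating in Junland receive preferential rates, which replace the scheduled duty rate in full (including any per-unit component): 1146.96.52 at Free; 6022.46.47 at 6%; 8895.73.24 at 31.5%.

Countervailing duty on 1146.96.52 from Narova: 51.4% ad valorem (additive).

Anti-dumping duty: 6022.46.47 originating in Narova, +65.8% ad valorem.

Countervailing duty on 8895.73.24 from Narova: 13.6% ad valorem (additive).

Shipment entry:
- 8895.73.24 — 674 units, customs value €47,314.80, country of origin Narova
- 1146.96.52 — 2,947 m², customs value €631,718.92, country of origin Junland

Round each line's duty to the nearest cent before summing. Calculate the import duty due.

€21,812.12

Line 1 (8895.73.24, Narova, 674 units, €47,314.80):
Base rate for 8895.73.24 is 32.5%.
8895.73.24 has an FTA preferential rate, but origin Narova is not Junland; base rate stands.
Additional duty on 8895.73.24 from Narova: +13.6%. Applied ad valorem rate: 32.5% + 13.6% = 46.1%.
Duty = €47,314.80 × 46.1% = €21,812.12.
Line 2 (1146.96.52, Junland, 2,947 m², €631,718.92):
Base rate for 1146.96.52 is €5.68/m².
Origin Junland qualifies under the Vinia–Junland agreement and 1146.96.52 is covered: preferential rate Free applies instead.
The additional-duty order on 1146.96.52 targets Narova, not Junland; it does not apply.
Duty = €631,718.92 × 0% = €0.00.
Total = €21,812.12 + €0.00 = €21,812.12.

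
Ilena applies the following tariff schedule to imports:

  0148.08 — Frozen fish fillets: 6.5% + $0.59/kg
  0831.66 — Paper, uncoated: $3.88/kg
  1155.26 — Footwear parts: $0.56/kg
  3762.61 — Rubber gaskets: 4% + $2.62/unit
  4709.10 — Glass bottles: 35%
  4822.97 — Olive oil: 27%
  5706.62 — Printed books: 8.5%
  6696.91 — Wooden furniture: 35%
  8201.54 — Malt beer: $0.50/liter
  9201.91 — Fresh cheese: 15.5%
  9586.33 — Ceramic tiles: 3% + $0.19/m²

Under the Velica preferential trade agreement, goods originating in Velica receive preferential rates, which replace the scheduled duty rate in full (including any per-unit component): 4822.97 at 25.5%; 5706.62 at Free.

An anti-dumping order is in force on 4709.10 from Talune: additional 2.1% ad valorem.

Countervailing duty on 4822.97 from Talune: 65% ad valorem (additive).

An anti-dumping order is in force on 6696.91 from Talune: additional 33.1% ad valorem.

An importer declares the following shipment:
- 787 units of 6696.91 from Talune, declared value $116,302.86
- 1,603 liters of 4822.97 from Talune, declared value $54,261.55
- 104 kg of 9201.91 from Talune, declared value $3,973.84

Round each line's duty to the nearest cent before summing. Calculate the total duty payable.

Line 1 (6696.91, Talune, 787 units, $116,302.86):
Base rate for 6696.91 is 35%.
Additional duty on 6696.91 from Talune: +33.1%. Applied ad valorem rate: 35% + 33.1% = 68.1%.
Duty = $116,302.86 × 68.1% = $79,202.25.
Line 2 (4822.97, Talune, 1,603 liters, $54,261.55):
Base rate for 4822.97 is 27%.
4822.97 has an FTA preferential rate, but origin Talune is not Velica; base rate stands.
Additional duty on 4822.97 from Talune: +65%. Applied ad valorem rate: 27% + 65% = 92%.
Duty = $54,261.55 × 92% = $49,920.63.
Line 3 (9201.91, Talune, 104 kg, $3,973.84):
Base rate for 9201.91 is 15.5%.
Duty = $3,973.84 × 15.5% = $615.95.
Total = $79,202.25 + $49,920.63 + $615.95 = $129,738.83.

$129,738.83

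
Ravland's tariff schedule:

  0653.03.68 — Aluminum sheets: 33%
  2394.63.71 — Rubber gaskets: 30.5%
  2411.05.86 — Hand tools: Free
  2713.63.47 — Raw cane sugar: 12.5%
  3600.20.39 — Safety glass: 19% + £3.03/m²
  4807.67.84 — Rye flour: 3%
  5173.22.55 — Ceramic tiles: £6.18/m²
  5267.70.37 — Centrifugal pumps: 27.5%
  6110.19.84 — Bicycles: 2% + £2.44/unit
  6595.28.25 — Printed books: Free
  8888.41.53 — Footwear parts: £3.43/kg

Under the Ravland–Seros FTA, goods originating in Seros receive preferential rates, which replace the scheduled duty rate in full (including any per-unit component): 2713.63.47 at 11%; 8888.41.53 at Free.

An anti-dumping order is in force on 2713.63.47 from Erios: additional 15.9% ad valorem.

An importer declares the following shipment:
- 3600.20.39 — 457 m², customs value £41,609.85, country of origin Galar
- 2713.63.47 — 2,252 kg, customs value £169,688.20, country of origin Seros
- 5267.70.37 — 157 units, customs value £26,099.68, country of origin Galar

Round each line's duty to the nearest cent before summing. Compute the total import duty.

£35,133.69

Line 1 (3600.20.39, Galar, 457 m², £41,609.85):
Base rate for 3600.20.39 is 19% + £3.03/m².
Duty = £41,609.85 × 19% + 457 × £3.03 = £9,290.58.
Line 2 (2713.63.47, Seros, 2,252 kg, £169,688.20):
Base rate for 2713.63.47 is 12.5%.
Origin Seros qualifies under the Ravland–Seros agreement and 2713.63.47 is covered: preferential rate 11% applies instead.
The additional-duty order on 2713.63.47 targets Erios, not Seros; it does not apply.
Duty = £169,688.20 × 11% = £18,665.70.
Line 3 (5267.70.37, Galar, 157 units, £26,099.68):
Base rate for 5267.70.37 is 27.5%.
Duty = £26,099.68 × 27.5% = £7,177.41.
Total = £9,290.58 + £18,665.70 + £7,177.41 = £35,133.69.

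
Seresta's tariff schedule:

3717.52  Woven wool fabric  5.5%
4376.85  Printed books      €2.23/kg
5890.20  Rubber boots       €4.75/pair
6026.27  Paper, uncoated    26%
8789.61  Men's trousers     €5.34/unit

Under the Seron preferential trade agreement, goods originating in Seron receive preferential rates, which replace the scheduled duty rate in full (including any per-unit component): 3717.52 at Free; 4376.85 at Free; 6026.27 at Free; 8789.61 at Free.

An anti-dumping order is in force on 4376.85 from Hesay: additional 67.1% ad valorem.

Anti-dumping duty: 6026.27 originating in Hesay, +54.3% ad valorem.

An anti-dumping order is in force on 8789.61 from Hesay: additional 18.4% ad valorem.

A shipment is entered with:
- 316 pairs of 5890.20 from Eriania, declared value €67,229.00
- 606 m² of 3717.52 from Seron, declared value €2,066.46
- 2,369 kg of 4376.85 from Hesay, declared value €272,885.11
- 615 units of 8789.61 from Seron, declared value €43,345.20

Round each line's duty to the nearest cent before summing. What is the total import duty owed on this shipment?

€189,889.78

Line 1 (5890.20, Eriania, 316 pairs, €67,229.00):
Base rate for 5890.20 is €4.75/pair.
Duty = 316 × €4.75 = €1,501.00.
Line 2 (3717.52, Seron, 606 m², €2,066.46):
Base rate for 3717.52 is 5.5%.
Origin Seron qualifies under the Seresta–Seron agreement and 3717.52 is covered: preferential rate Free applies instead.
Duty = €2,066.46 × 0% = €0.00.
Line 3 (4376.85, Hesay, 2,369 kg, €272,885.11):
Base rate for 4376.85 is €2.23/kg.
4376.85 has an FTA preferential rate, but origin Hesay is not Seron; base rate stands.
Additional duty on 4376.85 from Hesay: +67.1% ad valorem. Applied ad valorem rate = 67.1%.
Duty = €272,885.11 × 67.1% + 2,369 × €2.23 = €188,388.78.
Line 4 (8789.61, Seron, 615 units, €43,345.20):
Base rate for 8789.61 is €5.34/unit.
Origin Seron qualifies under the Seresta–Seron agreement and 8789.61 is covered: preferential rate Free applies instead.
The additional-duty order on 8789.61 targets Hesay, not Seron; it does not apply.
Duty = €43,345.20 × 0% = €0.00.
Total = €1,501.00 + €0.00 + €188,388.78 + €0.00 = €189,889.78.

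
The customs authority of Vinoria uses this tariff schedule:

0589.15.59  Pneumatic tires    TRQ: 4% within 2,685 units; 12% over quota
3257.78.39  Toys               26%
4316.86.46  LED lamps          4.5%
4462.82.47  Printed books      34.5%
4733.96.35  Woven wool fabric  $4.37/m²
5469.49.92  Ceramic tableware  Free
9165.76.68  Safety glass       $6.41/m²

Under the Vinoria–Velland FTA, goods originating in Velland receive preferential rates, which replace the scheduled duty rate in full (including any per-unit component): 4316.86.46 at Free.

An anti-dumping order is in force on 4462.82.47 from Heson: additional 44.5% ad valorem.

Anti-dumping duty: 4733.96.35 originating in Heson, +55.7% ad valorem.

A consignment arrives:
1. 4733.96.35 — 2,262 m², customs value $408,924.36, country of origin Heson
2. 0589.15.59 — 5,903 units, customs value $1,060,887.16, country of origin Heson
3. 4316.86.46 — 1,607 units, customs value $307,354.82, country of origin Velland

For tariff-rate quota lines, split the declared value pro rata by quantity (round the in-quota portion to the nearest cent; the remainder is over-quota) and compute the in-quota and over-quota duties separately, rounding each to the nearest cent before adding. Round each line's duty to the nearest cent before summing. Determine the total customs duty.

Line 1 (4733.96.35, Heson, 2,262 m², $408,924.36):
Base rate for 4733.96.35 is $4.37/m².
Additional duty on 4733.96.35 from Heson: +55.7% ad valorem. Applied ad valorem rate = 55.7%.
Duty = $408,924.36 × 55.7% + 2,262 × $4.37 = $237,655.81.
Line 2 (0589.15.59, Heson, 5,903 units, $1,060,887.16):
Code 0589.15.59 is under a tariff-rate quota (threshold 2,685 units). In-quota: 2,685 units at 4%; over-quota: 3,218 units at 12%.
Pro-rata value split: in-quota = $1,060,887.16 × 2,685/5,903 = $482,548.20; over-quota = $1,060,887.16 − $482,548.20 = $578,338.96.
In-quota duty = $482,548.20 × 4% = $19,301.93. Over-quota duty = $578,338.96 × 12% = $69,400.68.
Line duty = $19,301.93 + $69,400.68 = $88,702.61.
Line 3 (4316.86.46, Velland, 1,607 units, $307,354.82):
Base rate for 4316.86.46 is 4.5%.
Origin Velland qualifies under the Vinoria–Velland agreement and 4316.86.46 is covered: preferential rate Free applies instead.
Duty = $307,354.82 × 0% = $0.00.
Total = $237,655.81 + $88,702.61 + $0.00 = $326,358.42.

$326,358.42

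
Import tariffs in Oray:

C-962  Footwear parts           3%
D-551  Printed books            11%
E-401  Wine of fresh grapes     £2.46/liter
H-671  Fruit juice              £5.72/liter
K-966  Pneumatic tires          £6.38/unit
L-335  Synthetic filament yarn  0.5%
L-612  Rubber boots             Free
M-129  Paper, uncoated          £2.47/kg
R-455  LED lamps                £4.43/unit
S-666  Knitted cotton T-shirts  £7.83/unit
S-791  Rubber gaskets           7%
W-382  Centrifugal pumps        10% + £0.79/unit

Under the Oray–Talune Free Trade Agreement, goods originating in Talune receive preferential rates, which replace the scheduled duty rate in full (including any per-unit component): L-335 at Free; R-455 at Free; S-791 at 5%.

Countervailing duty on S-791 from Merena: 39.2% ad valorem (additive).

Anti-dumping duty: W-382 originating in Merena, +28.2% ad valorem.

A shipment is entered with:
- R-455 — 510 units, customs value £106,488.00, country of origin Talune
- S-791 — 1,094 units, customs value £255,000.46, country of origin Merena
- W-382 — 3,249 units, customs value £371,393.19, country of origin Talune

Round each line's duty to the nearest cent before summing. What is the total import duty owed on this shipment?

Line 1 (R-455, Talune, 510 units, £106,488.00):
Base rate for R-455 is £4.43/unit.
Origin Talune qualifies under the Oray–Talune agreement and R-455 is covered: preferential rate Free applies instead.
Duty = £106,488.00 × 0% = £0.00.
Line 2 (S-791, Merena, 1,094 units, £255,000.46):
Base rate for S-791 is 7%.
S-791 has an FTA preferential rate, but origin Merena is not Talune; base rate stands.
Additional duty on S-791 from Merena: +39.2%. Applied ad valorem rate: 7% + 39.2% = 46.2%.
Duty = £255,000.46 × 46.2% = £117,810.21.
Line 3 (W-382, Talune, 3,249 units, £371,393.19):
Base rate for W-382 is 10% + £0.79/unit.
Origin Talune is the FTA partner but W-382 is not on the preference list; base rate stands.
The additional-duty order on W-382 targets Merena, not Talune; it does not apply.
Duty = £371,393.19 × 10% + 3,249 × £0.79 = £39,706.03.
Total = £0.00 + £117,810.21 + £39,706.03 = £157,516.24.

£157,516.24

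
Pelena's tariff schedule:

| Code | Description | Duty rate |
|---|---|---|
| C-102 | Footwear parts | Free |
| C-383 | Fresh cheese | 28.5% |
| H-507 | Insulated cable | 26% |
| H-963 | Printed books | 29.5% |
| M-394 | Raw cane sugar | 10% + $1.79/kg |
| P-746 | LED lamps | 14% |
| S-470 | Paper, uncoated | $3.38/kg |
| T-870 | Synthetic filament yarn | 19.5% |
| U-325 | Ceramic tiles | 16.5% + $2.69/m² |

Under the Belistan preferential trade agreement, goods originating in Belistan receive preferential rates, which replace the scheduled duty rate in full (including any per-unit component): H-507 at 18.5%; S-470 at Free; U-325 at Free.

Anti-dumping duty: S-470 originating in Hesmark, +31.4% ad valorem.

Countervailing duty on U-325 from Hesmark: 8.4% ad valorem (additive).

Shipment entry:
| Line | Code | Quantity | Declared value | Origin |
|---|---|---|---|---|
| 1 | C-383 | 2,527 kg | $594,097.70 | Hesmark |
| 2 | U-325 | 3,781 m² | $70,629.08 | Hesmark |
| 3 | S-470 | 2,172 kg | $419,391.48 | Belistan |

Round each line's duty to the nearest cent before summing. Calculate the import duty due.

Line 1 (C-383, Hesmark, 2,527 kg, $594,097.70):
Base rate for C-383 is 28.5%.
Duty = $594,097.70 × 28.5% = $169,317.84.
Line 2 (U-325, Hesmark, 3,781 m², $70,629.08):
Base rate for U-325 is 16.5% + $2.69/m².
U-325 has an FTA preferential rate, but origin Hesmark is not Belistan; base rate stands.
Additional duty on U-325 from Hesmark: +8.4%. Applied ad valorem rate: 16.5% + 8.4% = 24.9%.
Duty = $70,629.08 × 24.9% + 3,781 × $2.69 = $27,757.53.
Line 3 (S-470, Belistan, 2,172 kg, $419,391.48):
Base rate for S-470 is $3.38/kg.
Origin Belistan qualifies under the Pelena–Belistan agreement and S-470 is covered: preferential rate Free applies instead.
The additional-duty order on S-470 targets Hesmark, not Belistan; it does not apply.
Duty = $419,391.48 × 0% = $0.00.
Total = $169,317.84 + $27,757.53 + $0.00 = $197,075.37.

$197,075.37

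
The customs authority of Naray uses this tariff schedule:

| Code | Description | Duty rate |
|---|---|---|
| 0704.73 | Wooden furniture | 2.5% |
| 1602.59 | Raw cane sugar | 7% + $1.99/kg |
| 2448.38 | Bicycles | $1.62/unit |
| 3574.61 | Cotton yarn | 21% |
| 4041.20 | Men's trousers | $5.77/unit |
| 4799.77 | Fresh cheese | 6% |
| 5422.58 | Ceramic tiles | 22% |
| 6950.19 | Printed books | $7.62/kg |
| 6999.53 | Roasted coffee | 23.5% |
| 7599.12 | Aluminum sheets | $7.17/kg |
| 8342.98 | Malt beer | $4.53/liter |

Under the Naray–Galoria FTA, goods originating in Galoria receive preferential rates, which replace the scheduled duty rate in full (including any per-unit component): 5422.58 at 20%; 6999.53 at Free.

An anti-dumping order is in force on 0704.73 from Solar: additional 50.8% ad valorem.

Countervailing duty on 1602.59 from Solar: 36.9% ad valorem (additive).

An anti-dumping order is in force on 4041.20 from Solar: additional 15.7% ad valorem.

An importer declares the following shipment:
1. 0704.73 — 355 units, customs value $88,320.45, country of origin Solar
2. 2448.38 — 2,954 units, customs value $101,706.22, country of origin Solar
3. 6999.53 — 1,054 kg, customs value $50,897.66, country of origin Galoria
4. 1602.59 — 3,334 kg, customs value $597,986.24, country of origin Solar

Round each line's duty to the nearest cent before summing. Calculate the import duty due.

Line 1 (0704.73, Solar, 355 units, $88,320.45):
Base rate for 0704.73 is 2.5%.
Additional duty on 0704.73 from Solar: +50.8%. Applied ad valorem rate: 2.5% + 50.8% = 53.3%.
Duty = $88,320.45 × 53.3% = $47,074.80.
Line 2 (2448.38, Solar, 2,954 units, $101,706.22):
Base rate for 2448.38 is $1.62/unit.
Duty = 2,954 × $1.62 = $4,785.48.
Line 3 (6999.53, Galoria, 1,054 kg, $50,897.66):
Base rate for 6999.53 is 23.5%.
Origin Galoria qualifies under the Naray–Galoria agreement and 6999.53 is covered: preferential rate Free applies instead.
Duty = $50,897.66 × 0% = $0.00.
Line 4 (1602.59, Solar, 3,334 kg, $597,986.24):
Base rate for 1602.59 is 7% + $1.99/kg.
Additional duty on 1602.59 from Solar: +36.9%. Applied ad valorem rate: 7% + 36.9% = 43.9%.
Duty = $597,986.24 × 43.9% + 3,334 × $1.99 = $269,150.62.
Total = $47,074.80 + $4,785.48 + $0.00 + $269,150.62 = $321,010.90.

$321,010.90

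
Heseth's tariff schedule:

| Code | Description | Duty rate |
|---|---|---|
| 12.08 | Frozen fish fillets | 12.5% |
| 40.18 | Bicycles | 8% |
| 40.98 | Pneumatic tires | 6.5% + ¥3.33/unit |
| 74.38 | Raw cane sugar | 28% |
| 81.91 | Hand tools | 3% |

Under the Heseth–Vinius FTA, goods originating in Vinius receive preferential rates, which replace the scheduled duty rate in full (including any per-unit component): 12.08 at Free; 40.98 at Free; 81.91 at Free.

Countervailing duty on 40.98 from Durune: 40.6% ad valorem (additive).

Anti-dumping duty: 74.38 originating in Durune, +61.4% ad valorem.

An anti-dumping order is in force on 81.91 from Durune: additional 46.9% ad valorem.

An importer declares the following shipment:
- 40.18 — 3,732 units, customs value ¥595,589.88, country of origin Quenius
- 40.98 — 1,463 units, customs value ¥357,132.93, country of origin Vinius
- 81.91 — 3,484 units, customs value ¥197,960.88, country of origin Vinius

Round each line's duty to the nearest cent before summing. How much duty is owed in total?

Line 1 (40.18, Quenius, 3,732 units, ¥595,589.88):
Base rate for 40.18 is 8%.
Duty = ¥595,589.88 × 8% = ¥47,647.19.
Line 2 (40.98, Vinius, 1,463 units, ¥357,132.93):
Base rate for 40.98 is 6.5% + ¥3.33/unit.
Origin Vinius qualifies under the Heseth–Vinius agreement and 40.98 is covered: preferential rate Free applies instead.
The additional-duty order on 40.98 targets Durune, not Vinius; it does not apply.
Duty = ¥357,132.93 × 0% = ¥0.00.
Line 3 (81.91, Vinius, 3,484 units, ¥197,960.88):
Base rate for 81.91 is 3%.
Origin Vinius qualifies under the Heseth–Vinius agreement and 81.91 is covered: preferential rate Free applies instead.
The additional-duty order on 81.91 targets Durune, not Vinius; it does not apply.
Duty = ¥197,960.88 × 0% = ¥0.00.
Total = ¥47,647.19 + ¥0.00 + ¥0.00 = ¥47,647.19.

¥47,647.19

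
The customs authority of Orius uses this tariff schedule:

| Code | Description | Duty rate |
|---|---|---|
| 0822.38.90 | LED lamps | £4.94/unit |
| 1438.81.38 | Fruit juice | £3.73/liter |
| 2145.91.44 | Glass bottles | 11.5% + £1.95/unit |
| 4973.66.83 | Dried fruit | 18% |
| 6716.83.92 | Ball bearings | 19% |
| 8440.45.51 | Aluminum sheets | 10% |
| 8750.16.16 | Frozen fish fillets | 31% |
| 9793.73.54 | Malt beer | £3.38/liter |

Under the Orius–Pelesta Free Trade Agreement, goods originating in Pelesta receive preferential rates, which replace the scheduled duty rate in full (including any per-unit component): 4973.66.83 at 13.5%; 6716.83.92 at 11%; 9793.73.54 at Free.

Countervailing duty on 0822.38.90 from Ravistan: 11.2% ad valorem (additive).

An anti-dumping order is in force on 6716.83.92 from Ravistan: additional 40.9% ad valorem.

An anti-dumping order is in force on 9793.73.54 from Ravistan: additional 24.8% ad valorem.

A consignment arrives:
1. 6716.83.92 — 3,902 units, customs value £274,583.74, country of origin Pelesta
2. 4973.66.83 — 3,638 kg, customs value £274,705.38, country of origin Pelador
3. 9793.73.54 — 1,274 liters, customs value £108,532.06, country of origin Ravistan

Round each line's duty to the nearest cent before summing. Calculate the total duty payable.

£110,873.25

Line 1 (6716.83.92, Pelesta, 3,902 units, £274,583.74):
Base rate for 6716.83.92 is 19%.
Origin Pelesta qualifies under the Orius–Pelesta agreement and 6716.83.92 is covered: preferential rate 11% applies instead.
The additional-duty order on 6716.83.92 targets Ravistan, not Pelesta; it does not apply.
Duty = £274,583.74 × 11% = £30,204.21.
Line 2 (4973.66.83, Pelador, 3,638 kg, £274,705.38):
Base rate for 4973.66.83 is 18%.
4973.66.83 has an FTA preferential rate, but origin Pelador is not Pelesta; base rate stands.
Duty = £274,705.38 × 18% = £49,446.97.
Line 3 (9793.73.54, Ravistan, 1,274 liters, £108,532.06):
Base rate for 9793.73.54 is £3.38/liter.
9793.73.54 has an FTA preferential rate, but origin Ravistan is not Pelesta; base rate stands.
Additional duty on 9793.73.54 from Ravistan: +24.8% ad valorem. Applied ad valorem rate = 24.8%.
Duty = £108,532.06 × 24.8% + 1,274 × £3.38 = £31,222.07.
Total = £30,204.21 + £49,446.97 + £31,222.07 = £110,873.25.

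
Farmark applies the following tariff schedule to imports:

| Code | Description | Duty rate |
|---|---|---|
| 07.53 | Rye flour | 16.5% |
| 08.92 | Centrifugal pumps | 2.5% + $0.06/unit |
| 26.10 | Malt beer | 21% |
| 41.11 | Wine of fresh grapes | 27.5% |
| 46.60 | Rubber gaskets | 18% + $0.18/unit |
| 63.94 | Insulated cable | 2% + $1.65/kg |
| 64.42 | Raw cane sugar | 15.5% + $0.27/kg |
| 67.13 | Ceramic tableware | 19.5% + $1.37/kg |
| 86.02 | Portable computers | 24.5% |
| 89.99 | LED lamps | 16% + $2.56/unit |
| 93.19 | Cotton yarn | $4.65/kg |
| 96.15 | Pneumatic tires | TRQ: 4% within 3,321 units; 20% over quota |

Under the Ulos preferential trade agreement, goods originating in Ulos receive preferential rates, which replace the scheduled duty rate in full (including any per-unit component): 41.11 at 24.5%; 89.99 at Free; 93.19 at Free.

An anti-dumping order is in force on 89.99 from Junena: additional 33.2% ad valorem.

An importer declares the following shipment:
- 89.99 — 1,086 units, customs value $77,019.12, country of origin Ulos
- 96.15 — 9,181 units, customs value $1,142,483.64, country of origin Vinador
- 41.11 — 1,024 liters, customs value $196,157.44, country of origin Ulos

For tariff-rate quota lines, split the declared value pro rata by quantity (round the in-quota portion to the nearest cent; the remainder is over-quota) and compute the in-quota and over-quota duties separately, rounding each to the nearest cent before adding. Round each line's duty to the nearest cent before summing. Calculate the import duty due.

$210,432.86

Line 1 (89.99, Ulos, 1,086 units, $77,019.12):
Base rate for 89.99 is 16% + $2.56/unit.
Origin Ulos qualifies under the Farmark–Ulos agreement and 89.99 is covered: preferential rate Free applies instead.
The additional-duty order on 89.99 targets Junena, not Ulos; it does not apply.
Duty = $77,019.12 × 0% = $0.00.
Line 2 (96.15, Vinador, 9,181 units, $1,142,483.64):
Code 96.15 is under a tariff-rate quota (threshold 3,321 units). In-quota: 3,321 units at 4%; over-quota: 5,860 units at 20%.
Pro-rata value split: in-quota = $1,142,483.64 × 3,321/9,181 = $413,265.24; over-quota = $1,142,483.64 − $413,265.24 = $729,218.40.
In-quota duty = $413,265.24 × 4% = $16,530.61. Over-quota duty = $729,218.40 × 20% = $145,843.68.
Line duty = $16,530.61 + $145,843.68 = $162,374.29.
Line 3 (41.11, Ulos, 1,024 liters, $196,157.44):
Base rate for 41.11 is 27.5%.
Origin Ulos qualifies under the Farmark–Ulos agreement and 41.11 is covered: preferential rate 24.5% applies instead.
Duty = $196,157.44 × 24.5% = $48,058.57.
Total = $0.00 + $162,374.29 + $48,058.57 = $210,432.86.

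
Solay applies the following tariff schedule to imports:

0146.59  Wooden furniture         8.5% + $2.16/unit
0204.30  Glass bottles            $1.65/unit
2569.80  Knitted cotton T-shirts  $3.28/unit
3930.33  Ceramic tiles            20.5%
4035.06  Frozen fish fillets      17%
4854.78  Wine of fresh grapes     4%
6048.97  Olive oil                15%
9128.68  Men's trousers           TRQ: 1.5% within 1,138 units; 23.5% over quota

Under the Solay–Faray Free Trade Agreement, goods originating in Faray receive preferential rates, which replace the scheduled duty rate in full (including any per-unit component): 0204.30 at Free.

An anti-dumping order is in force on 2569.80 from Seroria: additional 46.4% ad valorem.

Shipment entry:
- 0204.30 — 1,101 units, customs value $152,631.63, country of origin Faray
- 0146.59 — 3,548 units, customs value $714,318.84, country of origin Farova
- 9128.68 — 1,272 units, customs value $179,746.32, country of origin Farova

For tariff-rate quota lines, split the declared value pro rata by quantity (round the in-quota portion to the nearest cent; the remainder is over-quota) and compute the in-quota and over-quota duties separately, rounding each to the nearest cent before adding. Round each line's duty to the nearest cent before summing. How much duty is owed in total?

Line 1 (0204.30, Faray, 1,101 units, $152,631.63):
Base rate for 0204.30 is $1.65/unit.
Origin Faray qualifies under the Solay–Faray agreement and 0204.30 is covered: preferential rate Free applies instead.
Duty = $152,631.63 × 0% = $0.00.
Line 2 (0146.59, Farova, 3,548 units, $714,318.84):
Base rate for 0146.59 is 8.5% + $2.16/unit.
Duty = $714,318.84 × 8.5% + 3,548 × $2.16 = $68,380.78.
Line 3 (9128.68, Farova, 1,272 units, $179,746.32):
Code 9128.68 is under a tariff-rate quota (threshold 1,138 units). In-quota: 1,138 units at 1.5%; over-quota: 134 units at 23.5%.
Pro-rata value split: in-quota = $179,746.32 × 1,138/1,272 = $160,810.78; over-quota = $179,746.32 − $160,810.78 = $18,935.54.
In-quota duty = $160,810.78 × 1.5% = $2,412.16. Over-quota duty = $18,935.54 × 23.5% = $4,449.85.
Line duty = $2,412.16 + $4,449.85 = $6,862.01.
Total = $0.00 + $68,380.78 + $6,862.01 = $75,242.79.

$75,242.79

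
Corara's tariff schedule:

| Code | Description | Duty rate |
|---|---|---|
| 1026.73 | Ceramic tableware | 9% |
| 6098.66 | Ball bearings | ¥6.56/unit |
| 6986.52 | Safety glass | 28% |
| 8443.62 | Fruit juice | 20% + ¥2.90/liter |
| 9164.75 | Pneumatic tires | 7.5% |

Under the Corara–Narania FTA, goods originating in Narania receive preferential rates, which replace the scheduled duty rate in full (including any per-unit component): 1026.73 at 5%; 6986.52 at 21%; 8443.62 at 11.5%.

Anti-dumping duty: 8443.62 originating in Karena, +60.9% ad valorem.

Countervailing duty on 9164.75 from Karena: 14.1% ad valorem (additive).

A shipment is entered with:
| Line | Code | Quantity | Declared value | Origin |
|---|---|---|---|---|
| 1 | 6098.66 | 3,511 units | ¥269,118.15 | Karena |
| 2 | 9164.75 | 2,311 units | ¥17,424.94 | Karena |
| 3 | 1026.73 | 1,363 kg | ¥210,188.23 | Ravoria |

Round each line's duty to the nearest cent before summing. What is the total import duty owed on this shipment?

¥45,712.89

Line 1 (6098.66, Karena, 3,511 units, ¥269,118.15):
Base rate for 6098.66 is ¥6.56/unit.
Duty = 3,511 × ¥6.56 = ¥23,032.16.
Line 2 (9164.75, Karena, 2,311 units, ¥17,424.94):
Base rate for 9164.75 is 7.5%.
Additional duty on 9164.75 from Karena: +14.1%. Applied ad valorem rate: 7.5% + 14.1% = 21.6%.
Duty = ¥17,424.94 × 21.6% = ¥3,763.79.
Line 3 (1026.73, Ravoria, 1,363 kg, ¥210,188.23):
Base rate for 1026.73 is 9%.
1026.73 has an FTA preferential rate, but origin Ravoria is not Narania; base rate stands.
Duty = ¥210,188.23 × 9% = ¥18,916.94.
Total = ¥23,032.16 + ¥3,763.79 + ¥18,916.94 = ¥45,712.89.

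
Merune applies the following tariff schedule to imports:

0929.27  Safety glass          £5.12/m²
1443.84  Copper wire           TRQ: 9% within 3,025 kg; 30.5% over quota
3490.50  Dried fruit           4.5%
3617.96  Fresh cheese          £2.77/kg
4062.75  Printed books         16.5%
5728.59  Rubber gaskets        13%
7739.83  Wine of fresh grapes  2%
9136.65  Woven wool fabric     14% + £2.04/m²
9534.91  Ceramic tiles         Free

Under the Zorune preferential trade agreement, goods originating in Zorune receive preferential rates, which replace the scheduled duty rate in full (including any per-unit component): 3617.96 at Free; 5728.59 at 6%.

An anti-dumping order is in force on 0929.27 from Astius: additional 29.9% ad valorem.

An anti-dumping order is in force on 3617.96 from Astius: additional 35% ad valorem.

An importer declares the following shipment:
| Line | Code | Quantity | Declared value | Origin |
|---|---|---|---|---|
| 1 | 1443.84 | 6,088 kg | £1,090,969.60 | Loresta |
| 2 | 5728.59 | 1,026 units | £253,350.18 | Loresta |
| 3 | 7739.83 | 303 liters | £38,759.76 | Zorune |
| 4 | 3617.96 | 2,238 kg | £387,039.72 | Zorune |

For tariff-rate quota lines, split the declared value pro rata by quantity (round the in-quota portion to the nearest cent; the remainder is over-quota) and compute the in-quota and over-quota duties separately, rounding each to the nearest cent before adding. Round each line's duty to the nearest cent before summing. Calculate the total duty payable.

Line 1 (1443.84, Loresta, 6,088 kg, £1,090,969.60):
Code 1443.84 is under a tariff-rate quota (threshold 3,025 kg). In-quota: 3,025 kg at 9%; over-quota: 3,063 kg at 30.5%.
Pro-rata value split: in-quota = £1,090,969.60 × 3,025/6,088 = £542,080.00; over-quota = £1,090,969.60 − £542,080.00 = £548,889.60.
In-quota duty = £542,080.00 × 9% = £48,787.20. Over-quota duty = £548,889.60 × 30.5% = £167,411.33.
Line duty = £48,787.20 + £167,411.33 = £216,198.53.
Line 2 (5728.59, Loresta, 1,026 units, £253,350.18):
Base rate for 5728.59 is 13%.
5728.59 has an FTA preferential rate, but origin Loresta is not Zorune; base rate stands.
Duty = £253,350.18 × 13% = £32,935.52.
Line 3 (7739.83, Zorune, 303 liters, £38,759.76):
Base rate for 7739.83 is 2%.
Origin Zorune is the FTA partner but 7739.83 is not on the preference list; base rate stands.
Duty = £38,759.76 × 2% = £775.20.
Line 4 (3617.96, Zorune, 2,238 kg, £387,039.72):
Base rate for 3617.96 is £2.77/kg.
Origin Zorune qualifies under the Merune–Zorune agreement and 3617.96 is covered: preferential rate Free applies instead.
The additional-duty order on 3617.96 targets Astius, not Zorune; it does not apply.
Duty = £387,039.72 × 0% = £0.00.
Total = £216,198.53 + £32,935.52 + £775.20 + £0.00 = £249,909.25.

£249,909.25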